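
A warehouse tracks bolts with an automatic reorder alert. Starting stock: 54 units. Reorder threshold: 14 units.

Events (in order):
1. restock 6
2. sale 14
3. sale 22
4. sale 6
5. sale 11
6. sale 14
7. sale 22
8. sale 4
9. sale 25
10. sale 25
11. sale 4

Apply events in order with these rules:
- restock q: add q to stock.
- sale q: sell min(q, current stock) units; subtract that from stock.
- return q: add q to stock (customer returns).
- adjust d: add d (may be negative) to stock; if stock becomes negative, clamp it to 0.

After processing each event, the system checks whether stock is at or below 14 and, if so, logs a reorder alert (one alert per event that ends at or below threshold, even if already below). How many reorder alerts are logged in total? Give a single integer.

Processing events:
Start: stock = 54
  Event 1 (restock 6): 54 + 6 = 60
  Event 2 (sale 14): sell min(14,60)=14. stock: 60 - 14 = 46. total_sold = 14
  Event 3 (sale 22): sell min(22,46)=22. stock: 46 - 22 = 24. total_sold = 36
  Event 4 (sale 6): sell min(6,24)=6. stock: 24 - 6 = 18. total_sold = 42
  Event 5 (sale 11): sell min(11,18)=11. stock: 18 - 11 = 7. total_sold = 53
  Event 6 (sale 14): sell min(14,7)=7. stock: 7 - 7 = 0. total_sold = 60
  Event 7 (sale 22): sell min(22,0)=0. stock: 0 - 0 = 0. total_sold = 60
  Event 8 (sale 4): sell min(4,0)=0. stock: 0 - 0 = 0. total_sold = 60
  Event 9 (sale 25): sell min(25,0)=0. stock: 0 - 0 = 0. total_sold = 60
  Event 10 (sale 25): sell min(25,0)=0. stock: 0 - 0 = 0. total_sold = 60
  Event 11 (sale 4): sell min(4,0)=0. stock: 0 - 0 = 0. total_sold = 60
Final: stock = 0, total_sold = 60

Checking against threshold 14:
  After event 1: stock=60 > 14
  After event 2: stock=46 > 14
  After event 3: stock=24 > 14
  After event 4: stock=18 > 14
  After event 5: stock=7 <= 14 -> ALERT
  After event 6: stock=0 <= 14 -> ALERT
  After event 7: stock=0 <= 14 -> ALERT
  After event 8: stock=0 <= 14 -> ALERT
  After event 9: stock=0 <= 14 -> ALERT
  After event 10: stock=0 <= 14 -> ALERT
  After event 11: stock=0 <= 14 -> ALERT
Alert events: [5, 6, 7, 8, 9, 10, 11]. Count = 7

Answer: 7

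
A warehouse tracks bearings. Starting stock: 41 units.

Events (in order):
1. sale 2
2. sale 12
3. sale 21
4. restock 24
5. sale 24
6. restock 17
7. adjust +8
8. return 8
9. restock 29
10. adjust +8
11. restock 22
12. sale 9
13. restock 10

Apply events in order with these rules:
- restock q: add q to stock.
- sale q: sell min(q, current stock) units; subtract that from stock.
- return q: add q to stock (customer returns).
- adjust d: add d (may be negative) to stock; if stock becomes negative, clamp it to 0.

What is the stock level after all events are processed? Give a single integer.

Processing events:
Start: stock = 41
  Event 1 (sale 2): sell min(2,41)=2. stock: 41 - 2 = 39. total_sold = 2
  Event 2 (sale 12): sell min(12,39)=12. stock: 39 - 12 = 27. total_sold = 14
  Event 3 (sale 21): sell min(21,27)=21. stock: 27 - 21 = 6. total_sold = 35
  Event 4 (restock 24): 6 + 24 = 30
  Event 5 (sale 24): sell min(24,30)=24. stock: 30 - 24 = 6. total_sold = 59
  Event 6 (restock 17): 6 + 17 = 23
  Event 7 (adjust +8): 23 + 8 = 31
  Event 8 (return 8): 31 + 8 = 39
  Event 9 (restock 29): 39 + 29 = 68
  Event 10 (adjust +8): 68 + 8 = 76
  Event 11 (restock 22): 76 + 22 = 98
  Event 12 (sale 9): sell min(9,98)=9. stock: 98 - 9 = 89. total_sold = 68
  Event 13 (restock 10): 89 + 10 = 99
Final: stock = 99, total_sold = 68

Answer: 99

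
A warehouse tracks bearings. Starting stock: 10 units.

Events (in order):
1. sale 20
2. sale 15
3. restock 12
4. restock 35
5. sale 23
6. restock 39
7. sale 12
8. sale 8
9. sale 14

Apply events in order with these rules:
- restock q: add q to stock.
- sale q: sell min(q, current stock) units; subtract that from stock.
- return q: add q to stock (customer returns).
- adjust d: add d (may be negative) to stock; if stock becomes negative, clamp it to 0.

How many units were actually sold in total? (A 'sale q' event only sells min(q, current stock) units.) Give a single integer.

Processing events:
Start: stock = 10
  Event 1 (sale 20): sell min(20,10)=10. stock: 10 - 10 = 0. total_sold = 10
  Event 2 (sale 15): sell min(15,0)=0. stock: 0 - 0 = 0. total_sold = 10
  Event 3 (restock 12): 0 + 12 = 12
  Event 4 (restock 35): 12 + 35 = 47
  Event 5 (sale 23): sell min(23,47)=23. stock: 47 - 23 = 24. total_sold = 33
  Event 6 (restock 39): 24 + 39 = 63
  Event 7 (sale 12): sell min(12,63)=12. stock: 63 - 12 = 51. total_sold = 45
  Event 8 (sale 8): sell min(8,51)=8. stock: 51 - 8 = 43. total_sold = 53
  Event 9 (sale 14): sell min(14,43)=14. stock: 43 - 14 = 29. total_sold = 67
Final: stock = 29, total_sold = 67

Answer: 67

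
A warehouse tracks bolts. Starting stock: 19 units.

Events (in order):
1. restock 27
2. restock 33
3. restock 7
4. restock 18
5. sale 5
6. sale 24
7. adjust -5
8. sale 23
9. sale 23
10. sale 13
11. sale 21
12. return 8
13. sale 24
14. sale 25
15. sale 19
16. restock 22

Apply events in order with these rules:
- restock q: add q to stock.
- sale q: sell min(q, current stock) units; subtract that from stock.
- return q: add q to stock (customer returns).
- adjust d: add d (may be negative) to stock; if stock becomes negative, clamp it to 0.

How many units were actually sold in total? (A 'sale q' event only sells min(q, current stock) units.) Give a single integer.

Processing events:
Start: stock = 19
  Event 1 (restock 27): 19 + 27 = 46
  Event 2 (restock 33): 46 + 33 = 79
  Event 3 (restock 7): 79 + 7 = 86
  Event 4 (restock 18): 86 + 18 = 104
  Event 5 (sale 5): sell min(5,104)=5. stock: 104 - 5 = 99. total_sold = 5
  Event 6 (sale 24): sell min(24,99)=24. stock: 99 - 24 = 75. total_sold = 29
  Event 7 (adjust -5): 75 + -5 = 70
  Event 8 (sale 23): sell min(23,70)=23. stock: 70 - 23 = 47. total_sold = 52
  Event 9 (sale 23): sell min(23,47)=23. stock: 47 - 23 = 24. total_sold = 75
  Event 10 (sale 13): sell min(13,24)=13. stock: 24 - 13 = 11. total_sold = 88
  Event 11 (sale 21): sell min(21,11)=11. stock: 11 - 11 = 0. total_sold = 99
  Event 12 (return 8): 0 + 8 = 8
  Event 13 (sale 24): sell min(24,8)=8. stock: 8 - 8 = 0. total_sold = 107
  Event 14 (sale 25): sell min(25,0)=0. stock: 0 - 0 = 0. total_sold = 107
  Event 15 (sale 19): sell min(19,0)=0. stock: 0 - 0 = 0. total_sold = 107
  Event 16 (restock 22): 0 + 22 = 22
Final: stock = 22, total_sold = 107

Answer: 107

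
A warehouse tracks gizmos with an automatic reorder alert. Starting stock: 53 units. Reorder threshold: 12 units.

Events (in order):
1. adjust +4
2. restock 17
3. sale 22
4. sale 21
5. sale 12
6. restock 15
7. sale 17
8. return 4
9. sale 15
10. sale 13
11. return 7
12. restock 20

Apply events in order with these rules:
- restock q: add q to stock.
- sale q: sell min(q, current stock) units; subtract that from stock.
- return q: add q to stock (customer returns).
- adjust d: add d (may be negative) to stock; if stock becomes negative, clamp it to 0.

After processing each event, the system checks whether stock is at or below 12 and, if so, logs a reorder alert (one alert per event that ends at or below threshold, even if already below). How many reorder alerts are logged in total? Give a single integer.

Answer: 3

Derivation:
Processing events:
Start: stock = 53
  Event 1 (adjust +4): 53 + 4 = 57
  Event 2 (restock 17): 57 + 17 = 74
  Event 3 (sale 22): sell min(22,74)=22. stock: 74 - 22 = 52. total_sold = 22
  Event 4 (sale 21): sell min(21,52)=21. stock: 52 - 21 = 31. total_sold = 43
  Event 5 (sale 12): sell min(12,31)=12. stock: 31 - 12 = 19. total_sold = 55
  Event 6 (restock 15): 19 + 15 = 34
  Event 7 (sale 17): sell min(17,34)=17. stock: 34 - 17 = 17. total_sold = 72
  Event 8 (return 4): 17 + 4 = 21
  Event 9 (sale 15): sell min(15,21)=15. stock: 21 - 15 = 6. total_sold = 87
  Event 10 (sale 13): sell min(13,6)=6. stock: 6 - 6 = 0. total_sold = 93
  Event 11 (return 7): 0 + 7 = 7
  Event 12 (restock 20): 7 + 20 = 27
Final: stock = 27, total_sold = 93

Checking against threshold 12:
  After event 1: stock=57 > 12
  After event 2: stock=74 > 12
  After event 3: stock=52 > 12
  After event 4: stock=31 > 12
  After event 5: stock=19 > 12
  After event 6: stock=34 > 12
  After event 7: stock=17 > 12
  After event 8: stock=21 > 12
  After event 9: stock=6 <= 12 -> ALERT
  After event 10: stock=0 <= 12 -> ALERT
  After event 11: stock=7 <= 12 -> ALERT
  After event 12: stock=27 > 12
Alert events: [9, 10, 11]. Count = 3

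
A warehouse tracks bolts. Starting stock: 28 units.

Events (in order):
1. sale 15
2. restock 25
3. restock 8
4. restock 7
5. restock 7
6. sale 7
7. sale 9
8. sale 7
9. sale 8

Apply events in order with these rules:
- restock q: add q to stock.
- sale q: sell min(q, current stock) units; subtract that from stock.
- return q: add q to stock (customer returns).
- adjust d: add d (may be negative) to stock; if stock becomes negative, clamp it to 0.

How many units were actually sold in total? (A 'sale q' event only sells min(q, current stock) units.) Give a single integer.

Answer: 46

Derivation:
Processing events:
Start: stock = 28
  Event 1 (sale 15): sell min(15,28)=15. stock: 28 - 15 = 13. total_sold = 15
  Event 2 (restock 25): 13 + 25 = 38
  Event 3 (restock 8): 38 + 8 = 46
  Event 4 (restock 7): 46 + 7 = 53
  Event 5 (restock 7): 53 + 7 = 60
  Event 6 (sale 7): sell min(7,60)=7. stock: 60 - 7 = 53. total_sold = 22
  Event 7 (sale 9): sell min(9,53)=9. stock: 53 - 9 = 44. total_sold = 31
  Event 8 (sale 7): sell min(7,44)=7. stock: 44 - 7 = 37. total_sold = 38
  Event 9 (sale 8): sell min(8,37)=8. stock: 37 - 8 = 29. total_sold = 46
Final: stock = 29, total_sold = 46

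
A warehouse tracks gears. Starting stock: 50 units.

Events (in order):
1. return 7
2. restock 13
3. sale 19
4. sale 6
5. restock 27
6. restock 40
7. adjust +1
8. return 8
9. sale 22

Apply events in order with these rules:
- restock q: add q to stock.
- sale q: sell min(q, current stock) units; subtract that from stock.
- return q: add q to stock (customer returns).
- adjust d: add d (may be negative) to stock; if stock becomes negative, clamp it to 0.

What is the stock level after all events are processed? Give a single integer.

Processing events:
Start: stock = 50
  Event 1 (return 7): 50 + 7 = 57
  Event 2 (restock 13): 57 + 13 = 70
  Event 3 (sale 19): sell min(19,70)=19. stock: 70 - 19 = 51. total_sold = 19
  Event 4 (sale 6): sell min(6,51)=6. stock: 51 - 6 = 45. total_sold = 25
  Event 5 (restock 27): 45 + 27 = 72
  Event 6 (restock 40): 72 + 40 = 112
  Event 7 (adjust +1): 112 + 1 = 113
  Event 8 (return 8): 113 + 8 = 121
  Event 9 (sale 22): sell min(22,121)=22. stock: 121 - 22 = 99. total_sold = 47
Final: stock = 99, total_sold = 47

Answer: 99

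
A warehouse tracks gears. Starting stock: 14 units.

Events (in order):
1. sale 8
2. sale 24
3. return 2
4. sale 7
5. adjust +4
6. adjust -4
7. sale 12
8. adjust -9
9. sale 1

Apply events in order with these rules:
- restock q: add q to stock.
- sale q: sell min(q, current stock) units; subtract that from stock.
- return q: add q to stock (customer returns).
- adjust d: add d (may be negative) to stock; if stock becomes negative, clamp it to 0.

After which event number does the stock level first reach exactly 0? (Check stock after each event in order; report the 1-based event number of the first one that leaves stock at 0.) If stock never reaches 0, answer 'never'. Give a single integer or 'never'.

Processing events:
Start: stock = 14
  Event 1 (sale 8): sell min(8,14)=8. stock: 14 - 8 = 6. total_sold = 8
  Event 2 (sale 24): sell min(24,6)=6. stock: 6 - 6 = 0. total_sold = 14
  Event 3 (return 2): 0 + 2 = 2
  Event 4 (sale 7): sell min(7,2)=2. stock: 2 - 2 = 0. total_sold = 16
  Event 5 (adjust +4): 0 + 4 = 4
  Event 6 (adjust -4): 4 + -4 = 0
  Event 7 (sale 12): sell min(12,0)=0. stock: 0 - 0 = 0. total_sold = 16
  Event 8 (adjust -9): 0 + -9 = 0 (clamped to 0)
  Event 9 (sale 1): sell min(1,0)=0. stock: 0 - 0 = 0. total_sold = 16
Final: stock = 0, total_sold = 16

First zero at event 2.

Answer: 2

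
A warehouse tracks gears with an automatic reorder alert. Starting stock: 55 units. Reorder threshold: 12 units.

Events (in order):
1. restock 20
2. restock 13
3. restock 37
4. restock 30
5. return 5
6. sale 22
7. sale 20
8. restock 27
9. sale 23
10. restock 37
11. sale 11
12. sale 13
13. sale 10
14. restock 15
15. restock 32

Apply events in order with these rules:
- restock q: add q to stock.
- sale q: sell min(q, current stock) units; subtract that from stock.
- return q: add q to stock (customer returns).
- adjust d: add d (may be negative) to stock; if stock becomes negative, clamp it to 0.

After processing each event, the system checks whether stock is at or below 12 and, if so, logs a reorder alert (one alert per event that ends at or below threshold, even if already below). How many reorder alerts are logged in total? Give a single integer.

Answer: 0

Derivation:
Processing events:
Start: stock = 55
  Event 1 (restock 20): 55 + 20 = 75
  Event 2 (restock 13): 75 + 13 = 88
  Event 3 (restock 37): 88 + 37 = 125
  Event 4 (restock 30): 125 + 30 = 155
  Event 5 (return 5): 155 + 5 = 160
  Event 6 (sale 22): sell min(22,160)=22. stock: 160 - 22 = 138. total_sold = 22
  Event 7 (sale 20): sell min(20,138)=20. stock: 138 - 20 = 118. total_sold = 42
  Event 8 (restock 27): 118 + 27 = 145
  Event 9 (sale 23): sell min(23,145)=23. stock: 145 - 23 = 122. total_sold = 65
  Event 10 (restock 37): 122 + 37 = 159
  Event 11 (sale 11): sell min(11,159)=11. stock: 159 - 11 = 148. total_sold = 76
  Event 12 (sale 13): sell min(13,148)=13. stock: 148 - 13 = 135. total_sold = 89
  Event 13 (sale 10): sell min(10,135)=10. stock: 135 - 10 = 125. total_sold = 99
  Event 14 (restock 15): 125 + 15 = 140
  Event 15 (restock 32): 140 + 32 = 172
Final: stock = 172, total_sold = 99

Checking against threshold 12:
  After event 1: stock=75 > 12
  After event 2: stock=88 > 12
  After event 3: stock=125 > 12
  After event 4: stock=155 > 12
  After event 5: stock=160 > 12
  After event 6: stock=138 > 12
  After event 7: stock=118 > 12
  After event 8: stock=145 > 12
  After event 9: stock=122 > 12
  After event 10: stock=159 > 12
  After event 11: stock=148 > 12
  After event 12: stock=135 > 12
  After event 13: stock=125 > 12
  After event 14: stock=140 > 12
  After event 15: stock=172 > 12
Alert events: []. Count = 0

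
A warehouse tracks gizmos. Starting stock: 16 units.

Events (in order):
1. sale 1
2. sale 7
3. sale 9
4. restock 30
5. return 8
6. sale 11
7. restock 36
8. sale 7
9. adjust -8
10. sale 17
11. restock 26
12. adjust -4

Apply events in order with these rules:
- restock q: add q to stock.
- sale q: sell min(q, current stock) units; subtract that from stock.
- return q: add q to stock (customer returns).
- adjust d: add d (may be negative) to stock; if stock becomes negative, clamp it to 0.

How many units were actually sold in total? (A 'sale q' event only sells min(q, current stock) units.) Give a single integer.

Answer: 51

Derivation:
Processing events:
Start: stock = 16
  Event 1 (sale 1): sell min(1,16)=1. stock: 16 - 1 = 15. total_sold = 1
  Event 2 (sale 7): sell min(7,15)=7. stock: 15 - 7 = 8. total_sold = 8
  Event 3 (sale 9): sell min(9,8)=8. stock: 8 - 8 = 0. total_sold = 16
  Event 4 (restock 30): 0 + 30 = 30
  Event 5 (return 8): 30 + 8 = 38
  Event 6 (sale 11): sell min(11,38)=11. stock: 38 - 11 = 27. total_sold = 27
  Event 7 (restock 36): 27 + 36 = 63
  Event 8 (sale 7): sell min(7,63)=7. stock: 63 - 7 = 56. total_sold = 34
  Event 9 (adjust -8): 56 + -8 = 48
  Event 10 (sale 17): sell min(17,48)=17. stock: 48 - 17 = 31. total_sold = 51
  Event 11 (restock 26): 31 + 26 = 57
  Event 12 (adjust -4): 57 + -4 = 53
Final: stock = 53, total_sold = 51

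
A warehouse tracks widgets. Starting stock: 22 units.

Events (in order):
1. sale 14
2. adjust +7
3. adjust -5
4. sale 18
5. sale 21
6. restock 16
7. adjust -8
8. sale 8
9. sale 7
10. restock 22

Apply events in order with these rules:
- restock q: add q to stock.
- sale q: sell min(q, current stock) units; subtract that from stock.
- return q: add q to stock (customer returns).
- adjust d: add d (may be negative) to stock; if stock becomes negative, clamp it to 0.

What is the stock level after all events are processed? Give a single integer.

Processing events:
Start: stock = 22
  Event 1 (sale 14): sell min(14,22)=14. stock: 22 - 14 = 8. total_sold = 14
  Event 2 (adjust +7): 8 + 7 = 15
  Event 3 (adjust -5): 15 + -5 = 10
  Event 4 (sale 18): sell min(18,10)=10. stock: 10 - 10 = 0. total_sold = 24
  Event 5 (sale 21): sell min(21,0)=0. stock: 0 - 0 = 0. total_sold = 24
  Event 6 (restock 16): 0 + 16 = 16
  Event 7 (adjust -8): 16 + -8 = 8
  Event 8 (sale 8): sell min(8,8)=8. stock: 8 - 8 = 0. total_sold = 32
  Event 9 (sale 7): sell min(7,0)=0. stock: 0 - 0 = 0. total_sold = 32
  Event 10 (restock 22): 0 + 22 = 22
Final: stock = 22, total_sold = 32

Answer: 22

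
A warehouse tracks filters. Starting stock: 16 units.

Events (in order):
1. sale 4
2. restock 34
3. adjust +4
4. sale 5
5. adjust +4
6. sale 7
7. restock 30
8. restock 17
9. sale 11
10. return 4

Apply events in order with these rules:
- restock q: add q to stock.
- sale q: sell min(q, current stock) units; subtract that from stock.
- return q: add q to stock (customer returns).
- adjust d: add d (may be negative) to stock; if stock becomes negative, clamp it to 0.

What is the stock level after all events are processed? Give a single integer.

Processing events:
Start: stock = 16
  Event 1 (sale 4): sell min(4,16)=4. stock: 16 - 4 = 12. total_sold = 4
  Event 2 (restock 34): 12 + 34 = 46
  Event 3 (adjust +4): 46 + 4 = 50
  Event 4 (sale 5): sell min(5,50)=5. stock: 50 - 5 = 45. total_sold = 9
  Event 5 (adjust +4): 45 + 4 = 49
  Event 6 (sale 7): sell min(7,49)=7. stock: 49 - 7 = 42. total_sold = 16
  Event 7 (restock 30): 42 + 30 = 72
  Event 8 (restock 17): 72 + 17 = 89
  Event 9 (sale 11): sell min(11,89)=11. stock: 89 - 11 = 78. total_sold = 27
  Event 10 (return 4): 78 + 4 = 82
Final: stock = 82, total_sold = 27

Answer: 82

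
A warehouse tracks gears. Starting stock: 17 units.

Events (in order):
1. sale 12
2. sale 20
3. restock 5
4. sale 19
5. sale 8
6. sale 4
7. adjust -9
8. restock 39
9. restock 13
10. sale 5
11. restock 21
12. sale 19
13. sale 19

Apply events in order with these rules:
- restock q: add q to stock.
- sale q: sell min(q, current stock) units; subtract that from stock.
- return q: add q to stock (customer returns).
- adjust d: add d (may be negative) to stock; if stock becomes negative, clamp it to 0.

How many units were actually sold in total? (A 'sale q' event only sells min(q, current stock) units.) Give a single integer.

Processing events:
Start: stock = 17
  Event 1 (sale 12): sell min(12,17)=12. stock: 17 - 12 = 5. total_sold = 12
  Event 2 (sale 20): sell min(20,5)=5. stock: 5 - 5 = 0. total_sold = 17
  Event 3 (restock 5): 0 + 5 = 5
  Event 4 (sale 19): sell min(19,5)=5. stock: 5 - 5 = 0. total_sold = 22
  Event 5 (sale 8): sell min(8,0)=0. stock: 0 - 0 = 0. total_sold = 22
  Event 6 (sale 4): sell min(4,0)=0. stock: 0 - 0 = 0. total_sold = 22
  Event 7 (adjust -9): 0 + -9 = 0 (clamped to 0)
  Event 8 (restock 39): 0 + 39 = 39
  Event 9 (restock 13): 39 + 13 = 52
  Event 10 (sale 5): sell min(5,52)=5. stock: 52 - 5 = 47. total_sold = 27
  Event 11 (restock 21): 47 + 21 = 68
  Event 12 (sale 19): sell min(19,68)=19. stock: 68 - 19 = 49. total_sold = 46
  Event 13 (sale 19): sell min(19,49)=19. stock: 49 - 19 = 30. total_sold = 65
Final: stock = 30, total_sold = 65

Answer: 65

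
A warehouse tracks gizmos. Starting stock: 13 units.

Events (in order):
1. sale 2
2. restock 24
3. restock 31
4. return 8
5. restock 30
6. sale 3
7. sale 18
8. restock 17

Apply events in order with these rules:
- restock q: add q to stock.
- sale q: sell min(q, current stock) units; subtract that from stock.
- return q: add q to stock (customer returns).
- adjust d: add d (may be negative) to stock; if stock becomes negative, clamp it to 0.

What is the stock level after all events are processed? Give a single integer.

Answer: 100

Derivation:
Processing events:
Start: stock = 13
  Event 1 (sale 2): sell min(2,13)=2. stock: 13 - 2 = 11. total_sold = 2
  Event 2 (restock 24): 11 + 24 = 35
  Event 3 (restock 31): 35 + 31 = 66
  Event 4 (return 8): 66 + 8 = 74
  Event 5 (restock 30): 74 + 30 = 104
  Event 6 (sale 3): sell min(3,104)=3. stock: 104 - 3 = 101. total_sold = 5
  Event 7 (sale 18): sell min(18,101)=18. stock: 101 - 18 = 83. total_sold = 23
  Event 8 (restock 17): 83 + 17 = 100
Final: stock = 100, total_sold = 23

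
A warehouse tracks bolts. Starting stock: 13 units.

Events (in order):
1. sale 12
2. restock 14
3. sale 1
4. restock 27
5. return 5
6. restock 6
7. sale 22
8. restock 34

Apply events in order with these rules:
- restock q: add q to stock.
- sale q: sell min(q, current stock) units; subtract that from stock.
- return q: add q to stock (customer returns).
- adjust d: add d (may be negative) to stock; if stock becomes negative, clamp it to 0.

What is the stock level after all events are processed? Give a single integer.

Answer: 64

Derivation:
Processing events:
Start: stock = 13
  Event 1 (sale 12): sell min(12,13)=12. stock: 13 - 12 = 1. total_sold = 12
  Event 2 (restock 14): 1 + 14 = 15
  Event 3 (sale 1): sell min(1,15)=1. stock: 15 - 1 = 14. total_sold = 13
  Event 4 (restock 27): 14 + 27 = 41
  Event 5 (return 5): 41 + 5 = 46
  Event 6 (restock 6): 46 + 6 = 52
  Event 7 (sale 22): sell min(22,52)=22. stock: 52 - 22 = 30. total_sold = 35
  Event 8 (restock 34): 30 + 34 = 64
Final: stock = 64, total_sold = 35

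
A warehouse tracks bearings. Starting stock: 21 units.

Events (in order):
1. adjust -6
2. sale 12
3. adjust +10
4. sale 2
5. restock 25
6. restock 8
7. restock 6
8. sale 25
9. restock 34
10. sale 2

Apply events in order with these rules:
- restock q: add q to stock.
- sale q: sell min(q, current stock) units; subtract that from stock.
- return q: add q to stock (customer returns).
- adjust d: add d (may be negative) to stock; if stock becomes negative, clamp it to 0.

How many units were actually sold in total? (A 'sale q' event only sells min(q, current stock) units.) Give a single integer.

Processing events:
Start: stock = 21
  Event 1 (adjust -6): 21 + -6 = 15
  Event 2 (sale 12): sell min(12,15)=12. stock: 15 - 12 = 3. total_sold = 12
  Event 3 (adjust +10): 3 + 10 = 13
  Event 4 (sale 2): sell min(2,13)=2. stock: 13 - 2 = 11. total_sold = 14
  Event 5 (restock 25): 11 + 25 = 36
  Event 6 (restock 8): 36 + 8 = 44
  Event 7 (restock 6): 44 + 6 = 50
  Event 8 (sale 25): sell min(25,50)=25. stock: 50 - 25 = 25. total_sold = 39
  Event 9 (restock 34): 25 + 34 = 59
  Event 10 (sale 2): sell min(2,59)=2. stock: 59 - 2 = 57. total_sold = 41
Final: stock = 57, total_sold = 41

Answer: 41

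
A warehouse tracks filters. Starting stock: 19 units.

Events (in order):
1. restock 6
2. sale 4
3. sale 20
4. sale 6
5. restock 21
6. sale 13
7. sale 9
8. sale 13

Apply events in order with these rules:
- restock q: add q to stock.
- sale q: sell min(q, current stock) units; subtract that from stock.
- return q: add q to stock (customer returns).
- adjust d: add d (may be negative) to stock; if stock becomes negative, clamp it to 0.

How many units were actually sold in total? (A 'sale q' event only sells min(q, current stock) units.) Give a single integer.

Processing events:
Start: stock = 19
  Event 1 (restock 6): 19 + 6 = 25
  Event 2 (sale 4): sell min(4,25)=4. stock: 25 - 4 = 21. total_sold = 4
  Event 3 (sale 20): sell min(20,21)=20. stock: 21 - 20 = 1. total_sold = 24
  Event 4 (sale 6): sell min(6,1)=1. stock: 1 - 1 = 0. total_sold = 25
  Event 5 (restock 21): 0 + 21 = 21
  Event 6 (sale 13): sell min(13,21)=13. stock: 21 - 13 = 8. total_sold = 38
  Event 7 (sale 9): sell min(9,8)=8. stock: 8 - 8 = 0. total_sold = 46
  Event 8 (sale 13): sell min(13,0)=0. stock: 0 - 0 = 0. total_sold = 46
Final: stock = 0, total_sold = 46

Answer: 46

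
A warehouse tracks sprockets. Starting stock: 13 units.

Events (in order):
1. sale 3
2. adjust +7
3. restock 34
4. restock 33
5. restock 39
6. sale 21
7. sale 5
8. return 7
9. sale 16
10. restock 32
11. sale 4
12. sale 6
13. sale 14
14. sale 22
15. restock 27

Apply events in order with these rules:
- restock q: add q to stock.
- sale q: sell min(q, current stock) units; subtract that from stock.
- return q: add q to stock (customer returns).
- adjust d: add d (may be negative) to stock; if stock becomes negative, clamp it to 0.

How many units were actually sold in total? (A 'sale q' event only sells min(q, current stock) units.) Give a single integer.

Processing events:
Start: stock = 13
  Event 1 (sale 3): sell min(3,13)=3. stock: 13 - 3 = 10. total_sold = 3
  Event 2 (adjust +7): 10 + 7 = 17
  Event 3 (restock 34): 17 + 34 = 51
  Event 4 (restock 33): 51 + 33 = 84
  Event 5 (restock 39): 84 + 39 = 123
  Event 6 (sale 21): sell min(21,123)=21. stock: 123 - 21 = 102. total_sold = 24
  Event 7 (sale 5): sell min(5,102)=5. stock: 102 - 5 = 97. total_sold = 29
  Event 8 (return 7): 97 + 7 = 104
  Event 9 (sale 16): sell min(16,104)=16. stock: 104 - 16 = 88. total_sold = 45
  Event 10 (restock 32): 88 + 32 = 120
  Event 11 (sale 4): sell min(4,120)=4. stock: 120 - 4 = 116. total_sold = 49
  Event 12 (sale 6): sell min(6,116)=6. stock: 116 - 6 = 110. total_sold = 55
  Event 13 (sale 14): sell min(14,110)=14. stock: 110 - 14 = 96. total_sold = 69
  Event 14 (sale 22): sell min(22,96)=22. stock: 96 - 22 = 74. total_sold = 91
  Event 15 (restock 27): 74 + 27 = 101
Final: stock = 101, total_sold = 91

Answer: 91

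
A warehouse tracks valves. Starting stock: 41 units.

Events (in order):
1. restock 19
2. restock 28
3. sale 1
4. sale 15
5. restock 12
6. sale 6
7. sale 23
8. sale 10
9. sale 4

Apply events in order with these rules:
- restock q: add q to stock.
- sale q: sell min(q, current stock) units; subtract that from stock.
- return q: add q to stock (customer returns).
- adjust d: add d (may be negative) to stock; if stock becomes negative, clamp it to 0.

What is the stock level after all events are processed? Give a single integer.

Answer: 41

Derivation:
Processing events:
Start: stock = 41
  Event 1 (restock 19): 41 + 19 = 60
  Event 2 (restock 28): 60 + 28 = 88
  Event 3 (sale 1): sell min(1,88)=1. stock: 88 - 1 = 87. total_sold = 1
  Event 4 (sale 15): sell min(15,87)=15. stock: 87 - 15 = 72. total_sold = 16
  Event 5 (restock 12): 72 + 12 = 84
  Event 6 (sale 6): sell min(6,84)=6. stock: 84 - 6 = 78. total_sold = 22
  Event 7 (sale 23): sell min(23,78)=23. stock: 78 - 23 = 55. total_sold = 45
  Event 8 (sale 10): sell min(10,55)=10. stock: 55 - 10 = 45. total_sold = 55
  Event 9 (sale 4): sell min(4,45)=4. stock: 45 - 4 = 41. total_sold = 59
Final: stock = 41, total_sold = 59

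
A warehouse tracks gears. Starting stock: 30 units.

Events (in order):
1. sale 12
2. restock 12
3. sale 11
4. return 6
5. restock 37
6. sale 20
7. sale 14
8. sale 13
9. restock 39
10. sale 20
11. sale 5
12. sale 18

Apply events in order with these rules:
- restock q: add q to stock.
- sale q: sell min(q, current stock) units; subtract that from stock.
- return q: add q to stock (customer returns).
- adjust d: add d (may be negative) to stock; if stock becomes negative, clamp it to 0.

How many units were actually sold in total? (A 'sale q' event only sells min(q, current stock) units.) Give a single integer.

Processing events:
Start: stock = 30
  Event 1 (sale 12): sell min(12,30)=12. stock: 30 - 12 = 18. total_sold = 12
  Event 2 (restock 12): 18 + 12 = 30
  Event 3 (sale 11): sell min(11,30)=11. stock: 30 - 11 = 19. total_sold = 23
  Event 4 (return 6): 19 + 6 = 25
  Event 5 (restock 37): 25 + 37 = 62
  Event 6 (sale 20): sell min(20,62)=20. stock: 62 - 20 = 42. total_sold = 43
  Event 7 (sale 14): sell min(14,42)=14. stock: 42 - 14 = 28. total_sold = 57
  Event 8 (sale 13): sell min(13,28)=13. stock: 28 - 13 = 15. total_sold = 70
  Event 9 (restock 39): 15 + 39 = 54
  Event 10 (sale 20): sell min(20,54)=20. stock: 54 - 20 = 34. total_sold = 90
  Event 11 (sale 5): sell min(5,34)=5. stock: 34 - 5 = 29. total_sold = 95
  Event 12 (sale 18): sell min(18,29)=18. stock: 29 - 18 = 11. total_sold = 113
Final: stock = 11, total_sold = 113

Answer: 113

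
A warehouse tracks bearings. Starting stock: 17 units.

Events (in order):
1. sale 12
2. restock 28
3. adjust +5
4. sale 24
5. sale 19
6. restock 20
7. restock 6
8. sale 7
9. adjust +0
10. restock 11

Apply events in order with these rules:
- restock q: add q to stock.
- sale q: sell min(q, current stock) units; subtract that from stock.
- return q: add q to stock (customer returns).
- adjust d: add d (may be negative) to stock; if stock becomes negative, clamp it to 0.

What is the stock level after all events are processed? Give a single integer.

Processing events:
Start: stock = 17
  Event 1 (sale 12): sell min(12,17)=12. stock: 17 - 12 = 5. total_sold = 12
  Event 2 (restock 28): 5 + 28 = 33
  Event 3 (adjust +5): 33 + 5 = 38
  Event 4 (sale 24): sell min(24,38)=24. stock: 38 - 24 = 14. total_sold = 36
  Event 5 (sale 19): sell min(19,14)=14. stock: 14 - 14 = 0. total_sold = 50
  Event 6 (restock 20): 0 + 20 = 20
  Event 7 (restock 6): 20 + 6 = 26
  Event 8 (sale 7): sell min(7,26)=7. stock: 26 - 7 = 19. total_sold = 57
  Event 9 (adjust +0): 19 + 0 = 19
  Event 10 (restock 11): 19 + 11 = 30
Final: stock = 30, total_sold = 57

Answer: 30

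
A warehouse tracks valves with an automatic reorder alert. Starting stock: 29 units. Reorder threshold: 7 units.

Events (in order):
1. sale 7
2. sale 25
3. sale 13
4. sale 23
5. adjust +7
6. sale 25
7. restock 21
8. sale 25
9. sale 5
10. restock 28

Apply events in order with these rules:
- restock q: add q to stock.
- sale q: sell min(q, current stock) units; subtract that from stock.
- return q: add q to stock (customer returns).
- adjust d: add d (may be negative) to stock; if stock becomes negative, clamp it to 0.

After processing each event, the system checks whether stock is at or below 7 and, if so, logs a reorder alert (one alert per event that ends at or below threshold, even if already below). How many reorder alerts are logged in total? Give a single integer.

Answer: 7

Derivation:
Processing events:
Start: stock = 29
  Event 1 (sale 7): sell min(7,29)=7. stock: 29 - 7 = 22. total_sold = 7
  Event 2 (sale 25): sell min(25,22)=22. stock: 22 - 22 = 0. total_sold = 29
  Event 3 (sale 13): sell min(13,0)=0. stock: 0 - 0 = 0. total_sold = 29
  Event 4 (sale 23): sell min(23,0)=0. stock: 0 - 0 = 0. total_sold = 29
  Event 5 (adjust +7): 0 + 7 = 7
  Event 6 (sale 25): sell min(25,7)=7. stock: 7 - 7 = 0. total_sold = 36
  Event 7 (restock 21): 0 + 21 = 21
  Event 8 (sale 25): sell min(25,21)=21. stock: 21 - 21 = 0. total_sold = 57
  Event 9 (sale 5): sell min(5,0)=0. stock: 0 - 0 = 0. total_sold = 57
  Event 10 (restock 28): 0 + 28 = 28
Final: stock = 28, total_sold = 57

Checking against threshold 7:
  After event 1: stock=22 > 7
  After event 2: stock=0 <= 7 -> ALERT
  After event 3: stock=0 <= 7 -> ALERT
  After event 4: stock=0 <= 7 -> ALERT
  After event 5: stock=7 <= 7 -> ALERT
  After event 6: stock=0 <= 7 -> ALERT
  After event 7: stock=21 > 7
  After event 8: stock=0 <= 7 -> ALERT
  After event 9: stock=0 <= 7 -> ALERT
  After event 10: stock=28 > 7
Alert events: [2, 3, 4, 5, 6, 8, 9]. Count = 7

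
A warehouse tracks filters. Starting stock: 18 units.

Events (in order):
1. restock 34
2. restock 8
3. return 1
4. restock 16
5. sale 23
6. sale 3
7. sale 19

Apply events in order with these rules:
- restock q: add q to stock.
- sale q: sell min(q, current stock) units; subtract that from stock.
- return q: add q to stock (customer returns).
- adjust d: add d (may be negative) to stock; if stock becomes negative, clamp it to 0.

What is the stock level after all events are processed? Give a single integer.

Processing events:
Start: stock = 18
  Event 1 (restock 34): 18 + 34 = 52
  Event 2 (restock 8): 52 + 8 = 60
  Event 3 (return 1): 60 + 1 = 61
  Event 4 (restock 16): 61 + 16 = 77
  Event 5 (sale 23): sell min(23,77)=23. stock: 77 - 23 = 54. total_sold = 23
  Event 6 (sale 3): sell min(3,54)=3. stock: 54 - 3 = 51. total_sold = 26
  Event 7 (sale 19): sell min(19,51)=19. stock: 51 - 19 = 32. total_sold = 45
Final: stock = 32, total_sold = 45

Answer: 32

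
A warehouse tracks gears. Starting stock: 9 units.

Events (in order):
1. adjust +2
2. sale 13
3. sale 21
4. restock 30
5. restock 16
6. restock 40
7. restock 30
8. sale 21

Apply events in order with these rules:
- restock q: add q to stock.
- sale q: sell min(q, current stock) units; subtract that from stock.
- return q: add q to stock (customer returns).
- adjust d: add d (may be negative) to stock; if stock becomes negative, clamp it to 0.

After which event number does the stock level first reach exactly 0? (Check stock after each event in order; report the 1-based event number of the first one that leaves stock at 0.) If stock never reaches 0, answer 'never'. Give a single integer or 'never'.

Processing events:
Start: stock = 9
  Event 1 (adjust +2): 9 + 2 = 11
  Event 2 (sale 13): sell min(13,11)=11. stock: 11 - 11 = 0. total_sold = 11
  Event 3 (sale 21): sell min(21,0)=0. stock: 0 - 0 = 0. total_sold = 11
  Event 4 (restock 30): 0 + 30 = 30
  Event 5 (restock 16): 30 + 16 = 46
  Event 6 (restock 40): 46 + 40 = 86
  Event 7 (restock 30): 86 + 30 = 116
  Event 8 (sale 21): sell min(21,116)=21. stock: 116 - 21 = 95. total_sold = 32
Final: stock = 95, total_sold = 32

First zero at event 2.

Answer: 2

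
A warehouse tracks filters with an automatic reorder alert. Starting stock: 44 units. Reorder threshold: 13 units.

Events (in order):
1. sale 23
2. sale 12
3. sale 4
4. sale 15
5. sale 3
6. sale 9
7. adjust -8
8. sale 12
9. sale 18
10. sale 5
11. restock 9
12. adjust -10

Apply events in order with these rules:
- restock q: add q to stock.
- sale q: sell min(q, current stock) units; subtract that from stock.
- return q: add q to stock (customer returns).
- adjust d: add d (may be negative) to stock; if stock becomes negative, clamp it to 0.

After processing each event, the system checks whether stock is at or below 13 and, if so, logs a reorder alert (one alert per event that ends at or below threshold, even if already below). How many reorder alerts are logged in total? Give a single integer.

Answer: 11

Derivation:
Processing events:
Start: stock = 44
  Event 1 (sale 23): sell min(23,44)=23. stock: 44 - 23 = 21. total_sold = 23
  Event 2 (sale 12): sell min(12,21)=12. stock: 21 - 12 = 9. total_sold = 35
  Event 3 (sale 4): sell min(4,9)=4. stock: 9 - 4 = 5. total_sold = 39
  Event 4 (sale 15): sell min(15,5)=5. stock: 5 - 5 = 0. total_sold = 44
  Event 5 (sale 3): sell min(3,0)=0. stock: 0 - 0 = 0. total_sold = 44
  Event 6 (sale 9): sell min(9,0)=0. stock: 0 - 0 = 0. total_sold = 44
  Event 7 (adjust -8): 0 + -8 = 0 (clamped to 0)
  Event 8 (sale 12): sell min(12,0)=0. stock: 0 - 0 = 0. total_sold = 44
  Event 9 (sale 18): sell min(18,0)=0. stock: 0 - 0 = 0. total_sold = 44
  Event 10 (sale 5): sell min(5,0)=0. stock: 0 - 0 = 0. total_sold = 44
  Event 11 (restock 9): 0 + 9 = 9
  Event 12 (adjust -10): 9 + -10 = 0 (clamped to 0)
Final: stock = 0, total_sold = 44

Checking against threshold 13:
  After event 1: stock=21 > 13
  After event 2: stock=9 <= 13 -> ALERT
  After event 3: stock=5 <= 13 -> ALERT
  After event 4: stock=0 <= 13 -> ALERT
  After event 5: stock=0 <= 13 -> ALERT
  After event 6: stock=0 <= 13 -> ALERT
  After event 7: stock=0 <= 13 -> ALERT
  After event 8: stock=0 <= 13 -> ALERT
  After event 9: stock=0 <= 13 -> ALERT
  After event 10: stock=0 <= 13 -> ALERT
  After event 11: stock=9 <= 13 -> ALERT
  After event 12: stock=0 <= 13 -> ALERT
Alert events: [2, 3, 4, 5, 6, 7, 8, 9, 10, 11, 12]. Count = 11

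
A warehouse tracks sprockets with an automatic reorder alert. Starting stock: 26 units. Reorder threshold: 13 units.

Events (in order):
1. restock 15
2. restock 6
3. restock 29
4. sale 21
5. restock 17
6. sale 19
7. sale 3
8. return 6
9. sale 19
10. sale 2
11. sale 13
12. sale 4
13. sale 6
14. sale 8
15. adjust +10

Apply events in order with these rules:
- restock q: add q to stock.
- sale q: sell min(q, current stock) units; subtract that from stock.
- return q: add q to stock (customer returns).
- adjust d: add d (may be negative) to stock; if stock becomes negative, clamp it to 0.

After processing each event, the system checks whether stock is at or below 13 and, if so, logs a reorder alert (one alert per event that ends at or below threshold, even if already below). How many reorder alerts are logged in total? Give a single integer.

Processing events:
Start: stock = 26
  Event 1 (restock 15): 26 + 15 = 41
  Event 2 (restock 6): 41 + 6 = 47
  Event 3 (restock 29): 47 + 29 = 76
  Event 4 (sale 21): sell min(21,76)=21. stock: 76 - 21 = 55. total_sold = 21
  Event 5 (restock 17): 55 + 17 = 72
  Event 6 (sale 19): sell min(19,72)=19. stock: 72 - 19 = 53. total_sold = 40
  Event 7 (sale 3): sell min(3,53)=3. stock: 53 - 3 = 50. total_sold = 43
  Event 8 (return 6): 50 + 6 = 56
  Event 9 (sale 19): sell min(19,56)=19. stock: 56 - 19 = 37. total_sold = 62
  Event 10 (sale 2): sell min(2,37)=2. stock: 37 - 2 = 35. total_sold = 64
  Event 11 (sale 13): sell min(13,35)=13. stock: 35 - 13 = 22. total_sold = 77
  Event 12 (sale 4): sell min(4,22)=4. stock: 22 - 4 = 18. total_sold = 81
  Event 13 (sale 6): sell min(6,18)=6. stock: 18 - 6 = 12. total_sold = 87
  Event 14 (sale 8): sell min(8,12)=8. stock: 12 - 8 = 4. total_sold = 95
  Event 15 (adjust +10): 4 + 10 = 14
Final: stock = 14, total_sold = 95

Checking against threshold 13:
  After event 1: stock=41 > 13
  After event 2: stock=47 > 13
  After event 3: stock=76 > 13
  After event 4: stock=55 > 13
  After event 5: stock=72 > 13
  After event 6: stock=53 > 13
  After event 7: stock=50 > 13
  After event 8: stock=56 > 13
  After event 9: stock=37 > 13
  After event 10: stock=35 > 13
  After event 11: stock=22 > 13
  After event 12: stock=18 > 13
  After event 13: stock=12 <= 13 -> ALERT
  After event 14: stock=4 <= 13 -> ALERT
  After event 15: stock=14 > 13
Alert events: [13, 14]. Count = 2

Answer: 2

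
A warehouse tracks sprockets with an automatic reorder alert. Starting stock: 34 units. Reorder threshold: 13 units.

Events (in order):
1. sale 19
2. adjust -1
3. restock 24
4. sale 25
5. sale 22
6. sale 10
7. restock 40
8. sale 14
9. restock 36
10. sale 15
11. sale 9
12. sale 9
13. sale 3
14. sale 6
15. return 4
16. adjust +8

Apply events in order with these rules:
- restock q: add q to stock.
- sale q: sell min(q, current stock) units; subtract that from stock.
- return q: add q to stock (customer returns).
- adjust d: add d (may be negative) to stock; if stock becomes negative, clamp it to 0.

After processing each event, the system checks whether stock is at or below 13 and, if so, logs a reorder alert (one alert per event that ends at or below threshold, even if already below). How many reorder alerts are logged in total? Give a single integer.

Answer: 3

Derivation:
Processing events:
Start: stock = 34
  Event 1 (sale 19): sell min(19,34)=19. stock: 34 - 19 = 15. total_sold = 19
  Event 2 (adjust -1): 15 + -1 = 14
  Event 3 (restock 24): 14 + 24 = 38
  Event 4 (sale 25): sell min(25,38)=25. stock: 38 - 25 = 13. total_sold = 44
  Event 5 (sale 22): sell min(22,13)=13. stock: 13 - 13 = 0. total_sold = 57
  Event 6 (sale 10): sell min(10,0)=0. stock: 0 - 0 = 0. total_sold = 57
  Event 7 (restock 40): 0 + 40 = 40
  Event 8 (sale 14): sell min(14,40)=14. stock: 40 - 14 = 26. total_sold = 71
  Event 9 (restock 36): 26 + 36 = 62
  Event 10 (sale 15): sell min(15,62)=15. stock: 62 - 15 = 47. total_sold = 86
  Event 11 (sale 9): sell min(9,47)=9. stock: 47 - 9 = 38. total_sold = 95
  Event 12 (sale 9): sell min(9,38)=9. stock: 38 - 9 = 29. total_sold = 104
  Event 13 (sale 3): sell min(3,29)=3. stock: 29 - 3 = 26. total_sold = 107
  Event 14 (sale 6): sell min(6,26)=6. stock: 26 - 6 = 20. total_sold = 113
  Event 15 (return 4): 20 + 4 = 24
  Event 16 (adjust +8): 24 + 8 = 32
Final: stock = 32, total_sold = 113

Checking against threshold 13:
  After event 1: stock=15 > 13
  After event 2: stock=14 > 13
  After event 3: stock=38 > 13
  After event 4: stock=13 <= 13 -> ALERT
  After event 5: stock=0 <= 13 -> ALERT
  After event 6: stock=0 <= 13 -> ALERT
  After event 7: stock=40 > 13
  After event 8: stock=26 > 13
  After event 9: stock=62 > 13
  After event 10: stock=47 > 13
  After event 11: stock=38 > 13
  After event 12: stock=29 > 13
  After event 13: stock=26 > 13
  After event 14: stock=20 > 13
  After event 15: stock=24 > 13
  After event 16: stock=32 > 13
Alert events: [4, 5, 6]. Count = 3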